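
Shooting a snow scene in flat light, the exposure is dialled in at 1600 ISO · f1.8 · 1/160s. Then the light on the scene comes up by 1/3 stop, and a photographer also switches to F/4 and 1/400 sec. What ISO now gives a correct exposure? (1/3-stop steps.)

Scene light: 1/3 stop brighter.
Aperture: f/1.8 → f/2 → f/2.2 → f/2.5 → f/2.8 → f/3.2 → f/3.5 → f/4 — 2 1/3 stops smaller aperture (darker).
Shutter speed: 1/160 → 1/200 → 1/250 → 1/320 → 1/400 — 1 1/3 stops faster (darker).
Net so far: 3 1/3 stops darker. ISO: 1600 → 2000 → 2500 → 3200 → 4000 → 5000 → 6400 → 8000 → 10000 → 12800 → 16000.

ISO 16000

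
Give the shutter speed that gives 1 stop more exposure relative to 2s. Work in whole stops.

Shutter speed: 2 → 4 — 1 stop slower (brighter).

4 s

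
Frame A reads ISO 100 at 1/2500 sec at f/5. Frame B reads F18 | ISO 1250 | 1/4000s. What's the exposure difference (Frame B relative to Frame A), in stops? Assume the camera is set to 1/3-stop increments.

2/3 stop darker

Aperture: f/5 → f/5.6 → f/6.3 → f/7.1 → f/8 → f/9 → f/10 → f/11 → f/13 → f/14 → f/16 → f/18 — 3 2/3 stops narrower (darker).
Shutter speed: 1/2500 → 1/3200 → 1/4000 — 2/3 stop shorter (darker).
ISO: 100 → 125 → 160 → 200 → 250 → 320 → 400 → 500 → 640 → 800 → 1000 → 1250 — 3 2/3 stops higher (brighter).
Net: −3 2/3 −2/3 +3 2/3 = −2/3 stops.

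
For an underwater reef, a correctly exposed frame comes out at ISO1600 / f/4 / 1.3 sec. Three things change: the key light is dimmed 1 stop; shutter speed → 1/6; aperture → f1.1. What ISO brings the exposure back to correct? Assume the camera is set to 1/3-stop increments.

Scene light: 1 stop darker.
Shutter speed: 1.3 → 1 → 0.8 → 0.6 → 0.5 → 0.4 → 0.3 → 1/4 → 1/5 → 1/6 — 3 stops shorter (darker).
Aperture: f/4 → f/3.5 → f/3.2 → f/2.8 → f/2.5 → f/2.2 → f/2 → f/1.8 → f/1.6 → f/1.4 → f/1.2 → f/1.1 — 3 2/3 stops wider (brighter).
Net so far: 1/3 stop darker. ISO: 1600 → 2000.

ISO 2000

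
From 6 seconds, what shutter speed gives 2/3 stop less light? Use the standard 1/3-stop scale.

Shutter speed: 6 → 5 → 4 — 2/3 stop shorter (darker).

4 s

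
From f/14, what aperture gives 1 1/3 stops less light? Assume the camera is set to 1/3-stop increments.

f/22

Aperture: f/14 → f/16 → f/18 → f/20 → f/22 — 1 1/3 stops stopped down (darker).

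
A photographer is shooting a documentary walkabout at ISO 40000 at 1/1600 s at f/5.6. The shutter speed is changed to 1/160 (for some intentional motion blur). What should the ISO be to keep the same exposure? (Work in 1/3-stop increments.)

ISO 4000

Shutter speed: 1/1600 → 1/1250 → 1/1000 → 1/800 → 1/640 → 1/500 → 1/400 → 1/320 → 1/250 → 1/200 → 1/160 — 3 1/3 stops longer (brighter).
Need 3 1/3 stops darker from the ISO: 40000 → 32000 → 25600 → 20000 → 16000 → 12800 → 10000 → 8000 → 6400 → 5000 → 4000.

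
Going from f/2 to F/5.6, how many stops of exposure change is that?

3 stops

f/2 → f/2.8 → f/4 → f/5.6 — count the steps: 3 stops.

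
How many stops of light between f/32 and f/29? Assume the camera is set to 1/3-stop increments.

1/3 stop

f/32 → f/29 — count the steps: 1 third-stops = 1/3 stop.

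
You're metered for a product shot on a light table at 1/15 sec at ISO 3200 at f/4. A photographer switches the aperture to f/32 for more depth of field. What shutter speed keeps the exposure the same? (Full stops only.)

4 s

Aperture: f/4 → f/5.6 → f/8 → f/11 → f/16 → f/22 → f/32 — 6 stops stopped down (darker).
Need 6 stops brighter from the shutter speed: 1/15 → 1/8 → 1/4 → 1/2 → 1 → 2 → 4.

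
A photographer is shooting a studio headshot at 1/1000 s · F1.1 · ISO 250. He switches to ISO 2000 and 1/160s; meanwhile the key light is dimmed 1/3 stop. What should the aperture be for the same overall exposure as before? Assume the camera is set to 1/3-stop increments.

f/7.1

Scene light: 1/3 stop darker.
ISO: 250 → 320 → 400 → 500 → 640 → 800 → 1000 → 1250 → 1600 → 2000 — 3 stops raised (brighter).
Shutter speed: 1/1000 → 1/800 → 1/640 → 1/500 → 1/400 → 1/320 → 1/250 → 1/200 → 1/160 — 2 2/3 stops slower (brighter).
Net so far: 5 1/3 stops brighter. Aperture: f/1.1 → f/1.2 → f/1.4 → f/1.6 → f/1.8 → f/2 → f/2.2 → f/2.5 → f/2.8 → f/3.2 → f/3.5 → f/4 → f/4.5 → f/5 → f/5.6 → f/6.3 → f/7.1.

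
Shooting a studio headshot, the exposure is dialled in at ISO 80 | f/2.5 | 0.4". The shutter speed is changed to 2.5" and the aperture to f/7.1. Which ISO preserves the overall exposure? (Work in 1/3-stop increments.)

Shutter speed: 0.4 → 0.5 → 0.6 → 0.8 → 1 → 1.3 → 1.6 → 2 → 2.5 — 2 2/3 stops longer (brighter).
Aperture: f/2.5 → f/2.8 → f/3.2 → f/3.5 → f/4 → f/4.5 → f/5 → f/5.6 → f/6.3 → f/7.1 — 3 stops narrower (darker).
Net change so far: 1/3 stop darker. Offset with the ISO: 80 → 100.

ISO 100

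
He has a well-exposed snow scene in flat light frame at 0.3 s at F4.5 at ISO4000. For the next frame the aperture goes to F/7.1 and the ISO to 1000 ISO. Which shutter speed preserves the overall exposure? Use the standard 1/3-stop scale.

Aperture: f/4.5 → f/5 → f/5.6 → f/6.3 → f/7.1 — 1 1/3 stops narrower (darker).
ISO: 4000 → 3200 → 2500 → 2000 → 1600 → 1250 → 1000 — 2 stops lower (darker).
Net change so far: 3 1/3 stops darker. Offset with the shutter speed: 0.3 → 0.4 → 0.5 → 0.6 → 0.8 → 1 → 1.3 → 1.6 → 2 → 2.5 → 3.2.

3.2 s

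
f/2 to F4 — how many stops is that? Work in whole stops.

2 stops

f/2 → f/2.8 → f/4 — count the steps: 2 stops.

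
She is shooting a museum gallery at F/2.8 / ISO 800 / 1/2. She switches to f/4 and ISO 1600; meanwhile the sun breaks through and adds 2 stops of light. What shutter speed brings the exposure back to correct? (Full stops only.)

1/8s

Scene light: 2 stops brighter.
Aperture: f/2.8 → f/4 — 1 stop narrower (darker).
ISO: 800 → 1600 — 1 stop higher (brighter).
Net so far: 2 stops brighter. Shutter speed: 1/2 → 1/4 → 1/8.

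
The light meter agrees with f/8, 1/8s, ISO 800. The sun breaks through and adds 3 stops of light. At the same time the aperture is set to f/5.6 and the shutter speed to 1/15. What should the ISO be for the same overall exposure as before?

Scene light: 3 stops brighter.
Aperture: f/8 → f/5.6 — 1 stop wider (brighter).
Shutter speed: 1/8 → 1/15 — 1 stop shorter (darker).
Net so far: 3 stops brighter. ISO: 800 → 400 → 200 → 100.

ISO 100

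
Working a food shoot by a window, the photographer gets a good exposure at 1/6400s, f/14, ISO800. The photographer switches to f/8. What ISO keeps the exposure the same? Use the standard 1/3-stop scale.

Aperture: f/14 → f/13 → f/11 → f/10 → f/9 → f/8 — 1 2/3 stops opened up (brighter).
Need 1 2/3 stops darker from the ISO: 800 → 640 → 500 → 400 → 320 → 250.

ISO 250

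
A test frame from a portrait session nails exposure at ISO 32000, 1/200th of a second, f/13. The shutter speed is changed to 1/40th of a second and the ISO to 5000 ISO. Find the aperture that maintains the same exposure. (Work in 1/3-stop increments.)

Shutter speed: 1/200 → 1/160 → 1/125 → 1/100 → 1/80 → 1/60 → 1/50 → 1/40 — 2 1/3 stops longer (brighter).
ISO: 32000 → 25600 → 20000 → 16000 → 12800 → 10000 → 8000 → 6400 → 5000 — 2 2/3 stops dropped (darker).
Net change so far: 1/3 stop darker. Offset with the aperture: f/13 → f/11.

f/11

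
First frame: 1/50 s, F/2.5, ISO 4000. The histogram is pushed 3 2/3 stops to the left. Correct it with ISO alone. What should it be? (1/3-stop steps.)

Underexposed by 3 2/3 stops → need 3 2/3 stops brighter.
ISO: 4000 → 5000 → 6400 → 8000 → 10000 → 12800 → 16000 → 20000 → 25600 → 32000 → 40000 → 51200.

ISO 51200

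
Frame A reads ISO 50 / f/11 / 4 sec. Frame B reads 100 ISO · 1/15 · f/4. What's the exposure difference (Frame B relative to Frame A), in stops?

Aperture: f/11 → f/8 → f/5.6 → f/4 — 3 stops opened up (brighter).
Shutter speed: 4 → 2 → 1 → 1/2 → 1/4 → 1/8 → 1/15 — 6 stops faster (darker).
ISO: 50 → 100 — 1 stop raised (brighter).
Net: +3 −6 +1 = −2 stops.

2 stops darker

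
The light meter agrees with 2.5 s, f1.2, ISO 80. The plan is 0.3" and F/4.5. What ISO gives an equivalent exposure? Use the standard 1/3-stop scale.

ISO 8000

Shutter speed: 2.5 → 2 → 1.6 → 1.3 → 1 → 0.8 → 0.6 → 0.5 → 0.4 → 0.3 — 3 stops shorter (darker).
Aperture: f/1.2 → f/1.4 → f/1.6 → f/1.8 → f/2 → f/2.2 → f/2.5 → f/2.8 → f/3.2 → f/3.5 → f/4 → f/4.5 — 3 2/3 stops narrower (darker).
Net change so far: 6 2/3 stops darker. Offset with the ISO: 80 → 100 → 125 → 160 → 200 → 250 → 320 → 400 → 500 → 640 → 800 → 1000 → 1250 → 1600 → 2000 → 2500 → 3200 → 4000 → 5000 → 6400 → 8000.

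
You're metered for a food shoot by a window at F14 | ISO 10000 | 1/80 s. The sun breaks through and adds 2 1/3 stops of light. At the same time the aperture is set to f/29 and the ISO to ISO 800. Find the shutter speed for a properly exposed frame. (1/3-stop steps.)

1/8s

Scene light: 2 1/3 stops brighter.
Aperture: f/14 → f/16 → f/18 → f/20 → f/22 → f/25 → f/29 — 2 stops stopped down (darker).
ISO: 10000 → 8000 → 6400 → 5000 → 4000 → 3200 → 2500 → 2000 → 1600 → 1250 → 1000 → 800 — 3 2/3 stops lower (darker).
Net so far: 3 1/3 stops darker. Shutter speed: 1/80 → 1/60 → 1/50 → 1/40 → 1/30 → 1/25 → 1/20 → 1/15 → 1/13 → 1/10 → 1/8.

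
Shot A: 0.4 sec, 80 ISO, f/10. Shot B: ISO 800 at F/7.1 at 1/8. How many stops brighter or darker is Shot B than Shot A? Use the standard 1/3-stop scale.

Aperture: f/10 → f/9 → f/8 → f/7.1 — 1 stop larger aperture (brighter).
Shutter speed: 0.4 → 0.3 → 1/4 → 1/5 → 1/6 → 1/8 — 1 2/3 stops shorter (darker).
ISO: 80 → 100 → 125 → 160 → 200 → 250 → 320 → 400 → 500 → 640 → 800 — 3 1/3 stops higher (brighter).
Net: +1 −1 2/3 +3 1/3 = +2 2/3 stops.

2 2/3 stops brighter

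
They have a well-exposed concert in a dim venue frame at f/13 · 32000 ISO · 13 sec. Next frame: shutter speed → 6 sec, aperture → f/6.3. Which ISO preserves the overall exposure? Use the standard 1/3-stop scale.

ISO 16000

Shutter speed: 13 → 10 → 8 → 6 — 1 stop shorter (darker).
Aperture: f/13 → f/11 → f/10 → f/9 → f/8 → f/7.1 → f/6.3 — 2 stops larger aperture (brighter).
Net change so far: 1 stop brighter. Offset with the ISO: 32000 → 25600 → 20000 → 16000.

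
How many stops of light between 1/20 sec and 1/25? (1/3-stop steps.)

1/3 stop

1/20 → 1/25 — count the steps: 1 third-stops = 1/3 stop.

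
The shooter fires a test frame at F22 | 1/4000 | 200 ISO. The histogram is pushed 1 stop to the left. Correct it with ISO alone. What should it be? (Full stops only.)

Underexposed by 1 stop → need 1 stop brighter.
ISO: 200 → 400.

ISO 400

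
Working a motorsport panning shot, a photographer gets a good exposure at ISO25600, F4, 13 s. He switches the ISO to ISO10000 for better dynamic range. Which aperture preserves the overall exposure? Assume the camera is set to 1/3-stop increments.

f/2.5

ISO: 25600 → 20000 → 16000 → 12800 → 10000 — 1 1/3 stops lower (darker).
Need 1 1/3 stops brighter from the aperture: f/4 → f/3.5 → f/3.2 → f/2.8 → f/2.5.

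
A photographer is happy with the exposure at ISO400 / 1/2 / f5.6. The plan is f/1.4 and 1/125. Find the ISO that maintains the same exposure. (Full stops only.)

Aperture: f/5.6 → f/4 → f/2.8 → f/2 → f/1.4 — 4 stops wider (brighter).
Shutter speed: 1/2 → 1/4 → 1/8 → 1/15 → 1/30 → 1/60 → 1/125 — 6 stops shorter (darker).
Net change so far: 2 stops darker. Offset with the ISO: 400 → 800 → 1600.

ISO 1600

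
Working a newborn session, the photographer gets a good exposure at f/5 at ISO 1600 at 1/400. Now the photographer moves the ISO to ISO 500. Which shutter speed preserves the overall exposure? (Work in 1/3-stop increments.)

ISO: 1600 → 1250 → 1000 → 800 → 640 → 500 — 1 2/3 stops lower (darker).
Need 1 2/3 stops brighter from the shutter speed: 1/400 → 1/320 → 1/250 → 1/200 → 1/160 → 1/125.

1/125s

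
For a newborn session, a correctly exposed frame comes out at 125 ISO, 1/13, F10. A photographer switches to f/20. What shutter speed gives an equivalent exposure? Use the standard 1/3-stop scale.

Aperture: f/10 → f/11 → f/13 → f/14 → f/16 → f/18 → f/20 — 2 stops narrower (darker).
Need 2 stops brighter from the shutter speed: 1/13 → 1/10 → 1/8 → 1/6 → 1/5 → 1/4 → 0.3.

0.3 s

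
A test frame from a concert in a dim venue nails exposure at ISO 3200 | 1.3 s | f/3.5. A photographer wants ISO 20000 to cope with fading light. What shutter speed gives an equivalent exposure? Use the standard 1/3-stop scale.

ISO: 3200 → 4000 → 5000 → 6400 → 8000 → 10000 → 12800 → 16000 → 20000 — 2 2/3 stops higher (brighter).
Need 2 2/3 stops darker from the shutter speed: 1.3 → 1 → 0.8 → 0.6 → 0.5 → 0.4 → 0.3 → 1/4 → 1/5.

1/5s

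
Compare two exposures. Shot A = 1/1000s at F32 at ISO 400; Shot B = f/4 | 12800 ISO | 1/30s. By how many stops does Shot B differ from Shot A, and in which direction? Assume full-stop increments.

Aperture: f/32 → f/22 → f/16 → f/11 → f/8 → f/5.6 → f/4 — 6 stops wider (brighter).
Shutter speed: 1/1000 → 1/500 → 1/250 → 1/125 → 1/60 → 1/30 — 5 stops slower (brighter).
ISO: 400 → 800 → 1600 → 3200 → 6400 → 12800 — 5 stops higher (brighter).
Net: +6 +5 +5 = +16 stops.

16 stops brighter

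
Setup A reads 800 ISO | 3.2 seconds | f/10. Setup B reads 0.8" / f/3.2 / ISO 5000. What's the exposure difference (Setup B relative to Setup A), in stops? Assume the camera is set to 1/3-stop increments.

4 stops brighter

Aperture: f/10 → f/9 → f/8 → f/7.1 → f/6.3 → f/5.6 → f/5 → f/4.5 → f/4 → f/3.5 → f/3.2 — 3 1/3 stops wider (brighter).
Shutter speed: 3.2 → 2.5 → 2 → 1.6 → 1.3 → 1 → 0.8 — 2 stops faster (darker).
ISO: 800 → 1000 → 1250 → 1600 → 2000 → 2500 → 3200 → 4000 → 5000 — 2 2/3 stops raised (brighter).
Net: +3 1/3 −2 +2 2/3 = +4 stops.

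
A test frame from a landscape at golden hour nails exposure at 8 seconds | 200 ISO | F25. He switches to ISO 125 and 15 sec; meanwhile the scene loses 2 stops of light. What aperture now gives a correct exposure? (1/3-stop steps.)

Scene light: 2 stops darker.
ISO: 200 → 160 → 125 — 2/3 stop dropped (darker).
Shutter speed: 8 → 10 → 13 → 15 — 1 stop slower (brighter).
Net so far: 1 2/3 stops darker. Aperture: f/25 → f/22 → f/20 → f/18 → f/16 → f/14.

f/14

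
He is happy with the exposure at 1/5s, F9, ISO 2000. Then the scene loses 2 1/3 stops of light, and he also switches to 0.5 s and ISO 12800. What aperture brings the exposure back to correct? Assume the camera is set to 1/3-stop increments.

f/16

Scene light: 2 1/3 stops darker.
Shutter speed: 1/5 → 1/4 → 0.3 → 0.4 → 0.5 — 1 1/3 stops longer (brighter).
ISO: 2000 → 2500 → 3200 → 4000 → 5000 → 6400 → 8000 → 10000 → 12800 — 2 2/3 stops higher (brighter).
Net so far: 1 2/3 stops brighter. Aperture: f/9 → f/10 → f/11 → f/13 → f/14 → f/16.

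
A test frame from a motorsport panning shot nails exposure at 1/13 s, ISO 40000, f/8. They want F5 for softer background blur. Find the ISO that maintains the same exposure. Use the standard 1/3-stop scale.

Aperture: f/8 → f/7.1 → f/6.3 → f/5.6 → f/5 — 1 1/3 stops larger aperture (brighter).
Need 1 1/3 stops darker from the ISO: 40000 → 32000 → 25600 → 20000 → 16000.

ISO 16000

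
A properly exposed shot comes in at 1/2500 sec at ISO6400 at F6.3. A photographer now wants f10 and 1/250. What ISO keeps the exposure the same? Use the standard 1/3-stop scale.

Aperture: f/6.3 → f/7.1 → f/8 → f/9 → f/10 — 1 1/3 stops stopped down (darker).
Shutter speed: 1/2500 → 1/2000 → 1/1600 → 1/1250 → 1/1000 → 1/800 → 1/640 → 1/500 → 1/400 → 1/320 → 1/250 — 3 1/3 stops longer (brighter).
Net change so far: 2 stops brighter. Offset with the ISO: 6400 → 5000 → 4000 → 3200 → 2500 → 2000 → 1600.

ISO 1600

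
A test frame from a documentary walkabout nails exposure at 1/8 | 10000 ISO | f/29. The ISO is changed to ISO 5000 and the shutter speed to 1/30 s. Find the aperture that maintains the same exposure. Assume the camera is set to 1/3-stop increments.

f/10

ISO: 10000 → 8000 → 6400 → 5000 — 1 stop dropped (darker).
Shutter speed: 1/8 → 1/10 → 1/13 → 1/15 → 1/20 → 1/25 → 1/30 — 2 stops faster (darker).
Net change so far: 3 stops darker. Offset with the aperture: f/29 → f/25 → f/22 → f/20 → f/18 → f/16 → f/14 → f/13 → f/11 → f/10.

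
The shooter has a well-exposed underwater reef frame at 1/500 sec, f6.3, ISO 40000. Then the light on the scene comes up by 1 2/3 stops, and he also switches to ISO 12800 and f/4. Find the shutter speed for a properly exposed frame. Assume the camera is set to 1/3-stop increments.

Scene light: 1 2/3 stops brighter.
ISO: 40000 → 32000 → 25600 → 20000 → 16000 → 12800 — 1 2/3 stops lower (darker).
Aperture: f/6.3 → f/5.6 → f/5 → f/4.5 → f/4 — 1 1/3 stops opened up (brighter).
Net so far: 1 1/3 stops brighter. Shutter speed: 1/500 → 1/640 → 1/800 → 1/1000 → 1/1250.

1/1250s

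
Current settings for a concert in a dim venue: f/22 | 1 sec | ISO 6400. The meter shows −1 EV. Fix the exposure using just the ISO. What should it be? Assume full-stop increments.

Underexposed by 1 stop → need 1 stop brighter.
ISO: 6400 → 12800.

ISO 12800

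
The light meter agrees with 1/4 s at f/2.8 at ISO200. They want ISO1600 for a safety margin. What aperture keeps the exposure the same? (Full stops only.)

ISO: 200 → 400 → 800 → 1600 — 3 stops raised (brighter).
Need 3 stops darker from the aperture: f/2.8 → f/4 → f/5.6 → f/8.

f/8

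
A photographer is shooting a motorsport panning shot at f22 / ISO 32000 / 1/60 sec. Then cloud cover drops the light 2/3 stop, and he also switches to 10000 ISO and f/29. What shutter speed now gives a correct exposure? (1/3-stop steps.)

1/8s

Scene light: 2/3 stop darker.
ISO: 32000 → 25600 → 20000 → 16000 → 12800 → 10000 — 1 2/3 stops dropped (darker).
Aperture: f/22 → f/25 → f/29 — 2/3 stop narrower (darker).
Net so far: 3 stops darker. Shutter speed: 1/60 → 1/50 → 1/40 → 1/30 → 1/25 → 1/20 → 1/15 → 1/13 → 1/10 → 1/8.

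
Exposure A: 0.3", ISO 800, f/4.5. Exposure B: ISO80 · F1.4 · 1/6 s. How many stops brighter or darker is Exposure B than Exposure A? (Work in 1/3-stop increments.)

Aperture: f/4.5 → f/4 → f/3.5 → f/3.2 → f/2.8 → f/2.5 → f/2.2 → f/2 → f/1.8 → f/1.6 → f/1.4 — 3 1/3 stops wider (brighter).
Shutter speed: 0.3 → 1/4 → 1/5 → 1/6 — 1 stop faster (darker).
ISO: 800 → 640 → 500 → 400 → 320 → 250 → 200 → 160 → 125 → 100 → 80 — 3 1/3 stops lower (darker).
Net: +3 1/3 −1 −3 1/3 = −1 stop.

1 stop darker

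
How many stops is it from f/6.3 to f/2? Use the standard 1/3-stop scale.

3 1/3 stops

f/6.3 → f/5.6 → f/5 → f/4.5 → f/4 → f/3.5 → f/3.2 → f/2.8 → f/2.5 → f/2.2 → f/2 — count the steps: 10 third-stops = 3 1/3 stops.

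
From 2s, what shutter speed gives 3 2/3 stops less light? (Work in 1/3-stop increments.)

1/6s

Shutter speed: 2 → 1.6 → 1.3 → 1 → 0.8 → 0.6 → 0.5 → 0.4 → 0.3 → 1/4 → 1/5 → 1/6 — 3 2/3 stops faster (darker).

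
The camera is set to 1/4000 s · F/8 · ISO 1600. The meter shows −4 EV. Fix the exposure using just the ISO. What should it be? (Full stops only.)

ISO 25600

Underexposed by 4 stops → need 4 stops brighter.
ISO: 1600 → 3200 → 6400 → 12800 → 25600.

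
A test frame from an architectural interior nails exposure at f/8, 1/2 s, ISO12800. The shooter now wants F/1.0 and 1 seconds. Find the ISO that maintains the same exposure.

Aperture: f/8 → f/5.6 → f/4 → f/2.8 → f/2 → f/1.4 → f/1.0 — 6 stops opened up (brighter).
Shutter speed: 1/2 → 1 — 1 stop slower (brighter).
Net change so far: 7 stops brighter. Offset with the ISO: 12800 → 6400 → 3200 → 1600 → 800 → 400 → 200 → 100.

ISO 100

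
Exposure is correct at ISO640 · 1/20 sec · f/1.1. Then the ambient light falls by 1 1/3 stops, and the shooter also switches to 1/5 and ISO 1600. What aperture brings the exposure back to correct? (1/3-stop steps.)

f/2.2

Scene light: 1 1/3 stops darker.
Shutter speed: 1/20 → 1/15 → 1/13 → 1/10 → 1/8 → 1/6 → 1/5 — 2 stops longer (brighter).
ISO: 640 → 800 → 1000 → 1250 → 1600 — 1 1/3 stops higher (brighter).
Net so far: 2 stops brighter. Aperture: f/1.1 → f/1.2 → f/1.4 → f/1.6 → f/1.8 → f/2 → f/2.2.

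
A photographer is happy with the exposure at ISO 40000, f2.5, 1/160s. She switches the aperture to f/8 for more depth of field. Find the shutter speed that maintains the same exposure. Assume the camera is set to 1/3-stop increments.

1/15s

Aperture: f/2.5 → f/2.8 → f/3.2 → f/3.5 → f/4 → f/4.5 → f/5 → f/5.6 → f/6.3 → f/7.1 → f/8 — 3 1/3 stops narrower (darker).
Need 3 1/3 stops brighter from the shutter speed: 1/160 → 1/125 → 1/100 → 1/80 → 1/60 → 1/50 → 1/40 → 1/30 → 1/25 → 1/20 → 1/15.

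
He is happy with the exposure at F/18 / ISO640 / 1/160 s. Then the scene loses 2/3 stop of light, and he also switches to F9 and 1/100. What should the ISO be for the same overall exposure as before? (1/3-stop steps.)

ISO 160

Scene light: 2/3 stop darker.
Aperture: f/18 → f/16 → f/14 → f/13 → f/11 → f/10 → f/9 — 2 stops wider (brighter).
Shutter speed: 1/160 → 1/125 → 1/100 — 2/3 stop longer (brighter).
Net so far: 2 stops brighter. ISO: 640 → 500 → 400 → 320 → 250 → 200 → 160.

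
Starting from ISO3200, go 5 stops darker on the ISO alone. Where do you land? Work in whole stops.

ISO 100

ISO: 3200 → 1600 → 800 → 400 → 200 → 100 — 5 stops lower (darker).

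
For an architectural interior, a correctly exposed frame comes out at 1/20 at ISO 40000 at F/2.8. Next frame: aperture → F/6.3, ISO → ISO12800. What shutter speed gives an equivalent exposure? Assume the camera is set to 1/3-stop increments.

Aperture: f/2.8 → f/3.2 → f/3.5 → f/4 → f/4.5 → f/5 → f/5.6 → f/6.3 — 2 1/3 stops smaller aperture (darker).
ISO: 40000 → 32000 → 25600 → 20000 → 16000 → 12800 — 1 2/3 stops dropped (darker).
Net change so far: 4 stops darker. Offset with the shutter speed: 1/20 → 1/15 → 1/13 → 1/10 → 1/8 → 1/6 → 1/5 → 1/4 → 0.3 → 0.4 → 0.5 → 0.6 → 0.8.

0.8 s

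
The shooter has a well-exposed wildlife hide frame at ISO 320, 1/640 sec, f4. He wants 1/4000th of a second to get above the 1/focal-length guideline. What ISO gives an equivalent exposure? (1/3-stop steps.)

ISO 2000

Shutter speed: 1/640 → 1/800 → 1/1000 → 1/1250 → 1/1600 → 1/2000 → 1/2500 → 1/3200 → 1/4000 — 2 2/3 stops faster (darker).
Need 2 2/3 stops brighter from the ISO: 320 → 400 → 500 → 640 → 800 → 1000 → 1250 → 1600 → 2000.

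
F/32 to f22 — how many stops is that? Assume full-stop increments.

f/32 → f/22 — count the steps: 1 stop.

1 stop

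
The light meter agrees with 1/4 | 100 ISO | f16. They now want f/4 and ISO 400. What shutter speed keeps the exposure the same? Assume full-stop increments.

Aperture: f/16 → f/11 → f/8 → f/5.6 → f/4 — 4 stops larger aperture (brighter).
ISO: 100 → 200 → 400 — 2 stops raised (brighter).
Net change so far: 6 stops brighter. Offset with the shutter speed: 1/4 → 1/8 → 1/15 → 1/30 → 1/60 → 1/125 → 1/250.

1/250s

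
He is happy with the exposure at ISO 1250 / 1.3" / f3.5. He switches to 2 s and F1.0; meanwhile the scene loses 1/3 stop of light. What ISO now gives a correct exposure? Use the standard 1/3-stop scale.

ISO 80

Scene light: 1/3 stop darker.
Shutter speed: 1.3 → 1.6 → 2 — 2/3 stop slower (brighter).
Aperture: f/3.5 → f/3.2 → f/2.8 → f/2.5 → f/2.2 → f/2 → f/1.8 → f/1.6 → f/1.4 → f/1.2 → f/1.1 → f/1.0 — 3 2/3 stops opened up (brighter).
Net so far: 4 stops brighter. ISO: 1250 → 1000 → 800 → 640 → 500 → 400 → 320 → 250 → 200 → 160 → 125 → 100 → 80.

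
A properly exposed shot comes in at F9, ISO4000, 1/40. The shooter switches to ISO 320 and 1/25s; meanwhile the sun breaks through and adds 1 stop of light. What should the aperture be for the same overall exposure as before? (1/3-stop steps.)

Scene light: 1 stop brighter.
ISO: 4000 → 3200 → 2500 → 2000 → 1600 → 1250 → 1000 → 800 → 640 → 500 → 400 → 320 — 3 2/3 stops lower (darker).
Shutter speed: 1/40 → 1/30 → 1/25 — 2/3 stop slower (brighter).
Net so far: 2 stops darker. Aperture: f/9 → f/8 → f/7.1 → f/6.3 → f/5.6 → f/5 → f/4.5.

f/4.5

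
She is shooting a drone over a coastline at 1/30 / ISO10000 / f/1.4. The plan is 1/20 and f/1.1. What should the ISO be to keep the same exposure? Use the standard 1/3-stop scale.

Shutter speed: 1/30 → 1/25 → 1/20 — 2/3 stop slower (brighter).
Aperture: f/1.4 → f/1.2 → f/1.1 — 2/3 stop opened up (brighter).
Net change so far: 1 1/3 stops brighter. Offset with the ISO: 10000 → 8000 → 6400 → 5000 → 4000.

ISO 4000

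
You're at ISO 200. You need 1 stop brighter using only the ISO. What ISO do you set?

ISO: 200 → 400 — 1 stop higher (brighter).

ISO 400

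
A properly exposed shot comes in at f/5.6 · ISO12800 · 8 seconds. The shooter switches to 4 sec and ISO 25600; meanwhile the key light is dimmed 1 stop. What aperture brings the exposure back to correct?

f/4

Scene light: 1 stop darker.
Shutter speed: 8 → 4 — 1 stop shorter (darker).
ISO: 12800 → 25600 — 1 stop raised (brighter).
Net so far: 1 stop darker. Aperture: f/5.6 → f/4.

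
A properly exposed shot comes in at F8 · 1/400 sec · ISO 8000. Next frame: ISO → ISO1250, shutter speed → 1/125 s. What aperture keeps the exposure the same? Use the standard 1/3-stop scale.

f/5.6

ISO: 8000 → 6400 → 5000 → 4000 → 3200 → 2500 → 2000 → 1600 → 1250 — 2 2/3 stops dropped (darker).
Shutter speed: 1/400 → 1/320 → 1/250 → 1/200 → 1/160 → 1/125 — 1 2/3 stops slower (brighter).
Net change so far: 1 stop darker. Offset with the aperture: f/8 → f/7.1 → f/6.3 → f/5.6.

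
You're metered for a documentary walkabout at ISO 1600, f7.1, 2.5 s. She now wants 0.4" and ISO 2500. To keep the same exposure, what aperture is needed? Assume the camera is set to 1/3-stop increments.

Shutter speed: 2.5 → 2 → 1.6 → 1.3 → 1 → 0.8 → 0.6 → 0.5 → 0.4 — 2 2/3 stops faster (darker).
ISO: 1600 → 2000 → 2500 — 2/3 stop higher (brighter).
Net change so far: 2 stops darker. Offset with the aperture: f/7.1 → f/6.3 → f/5.6 → f/5 → f/4.5 → f/4 → f/3.5.

f/3.5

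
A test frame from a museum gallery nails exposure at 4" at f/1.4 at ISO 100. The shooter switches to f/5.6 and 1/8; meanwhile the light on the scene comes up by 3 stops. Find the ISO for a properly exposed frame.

ISO 6400

Scene light: 3 stops brighter.
Aperture: f/1.4 → f/2 → f/2.8 → f/4 → f/5.6 — 4 stops narrower (darker).
Shutter speed: 4 → 2 → 1 → 1/2 → 1/4 → 1/8 — 5 stops faster (darker).
Net so far: 6 stops darker. ISO: 100 → 200 → 400 → 800 → 1600 → 3200 → 6400.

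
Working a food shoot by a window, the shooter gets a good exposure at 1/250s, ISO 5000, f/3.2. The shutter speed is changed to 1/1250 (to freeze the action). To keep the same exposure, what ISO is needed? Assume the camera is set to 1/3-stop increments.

ISO 25600

Shutter speed: 1/250 → 1/320 → 1/400 → 1/500 → 1/640 → 1/800 → 1/1000 → 1/1250 — 2 1/3 stops faster (darker).
Need 2 1/3 stops brighter from the ISO: 5000 → 6400 → 8000 → 10000 → 12800 → 16000 → 20000 → 25600.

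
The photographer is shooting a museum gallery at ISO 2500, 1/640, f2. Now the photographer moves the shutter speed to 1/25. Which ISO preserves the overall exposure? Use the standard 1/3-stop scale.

ISO 100

Shutter speed: 1/640 → 1/500 → 1/400 → 1/320 → 1/250 → 1/200 → 1/160 → 1/125 → 1/100 → 1/80 → 1/60 → 1/50 → 1/40 → 1/30 → 1/25 — 4 2/3 stops longer (brighter).
Need 4 2/3 stops darker from the ISO: 2500 → 2000 → 1600 → 1250 → 1000 → 800 → 640 → 500 → 400 → 320 → 250 → 200 → 160 → 125 → 100.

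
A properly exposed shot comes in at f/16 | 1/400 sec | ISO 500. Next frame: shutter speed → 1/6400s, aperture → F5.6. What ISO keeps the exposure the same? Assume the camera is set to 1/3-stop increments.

Shutter speed: 1/400 → 1/500 → 1/640 → 1/800 → 1/1000 → 1/1250 → 1/1600 → 1/2000 → 1/2500 → 1/3200 → 1/4000 → 1/5000 → 1/6400 — 4 stops shorter (darker).
Aperture: f/16 → f/14 → f/13 → f/11 → f/10 → f/9 → f/8 → f/7.1 → f/6.3 → f/5.6 — 3 stops larger aperture (brighter).
Net change so far: 1 stop darker. Offset with the ISO: 500 → 640 → 800 → 1000.

ISO 1000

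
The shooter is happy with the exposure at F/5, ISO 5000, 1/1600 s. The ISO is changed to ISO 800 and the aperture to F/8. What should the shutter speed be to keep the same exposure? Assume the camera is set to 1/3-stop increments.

ISO: 5000 → 4000 → 3200 → 2500 → 2000 → 1600 → 1250 → 1000 → 800 — 2 2/3 stops dropped (darker).
Aperture: f/5 → f/5.6 → f/6.3 → f/7.1 → f/8 — 1 1/3 stops narrower (darker).
Net change so far: 4 stops darker. Offset with the shutter speed: 1/1600 → 1/1250 → 1/1000 → 1/800 → 1/640 → 1/500 → 1/400 → 1/320 → 1/250 → 1/200 → 1/160 → 1/125 → 1/100.

1/100s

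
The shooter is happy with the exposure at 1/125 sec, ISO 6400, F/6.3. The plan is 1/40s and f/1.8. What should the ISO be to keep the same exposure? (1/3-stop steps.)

Shutter speed: 1/125 → 1/100 → 1/80 → 1/60 → 1/50 → 1/40 — 1 2/3 stops longer (brighter).
Aperture: f/6.3 → f/5.6 → f/5 → f/4.5 → f/4 → f/3.5 → f/3.2 → f/2.8 → f/2.5 → f/2.2 → f/2 → f/1.8 — 3 2/3 stops opened up (brighter).
Net change so far: 5 1/3 stops brighter. Offset with the ISO: 6400 → 5000 → 4000 → 3200 → 2500 → 2000 → 1600 → 1250 → 1000 → 800 → 640 → 500 → 400 → 320 → 250 → 200 → 160.

ISO 160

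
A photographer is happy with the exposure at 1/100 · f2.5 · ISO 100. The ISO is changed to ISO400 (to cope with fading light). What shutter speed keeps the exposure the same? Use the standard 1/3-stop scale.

1/400s

ISO: 100 → 125 → 160 → 200 → 250 → 320 → 400 — 2 stops raised (brighter).
Need 2 stops darker from the shutter speed: 1/100 → 1/125 → 1/160 → 1/200 → 1/250 → 1/320 → 1/400.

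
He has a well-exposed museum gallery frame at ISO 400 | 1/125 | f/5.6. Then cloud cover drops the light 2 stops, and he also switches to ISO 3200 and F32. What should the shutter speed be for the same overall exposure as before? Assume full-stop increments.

Scene light: 2 stops darker.
ISO: 400 → 800 → 1600 → 3200 — 3 stops raised (brighter).
Aperture: f/5.6 → f/8 → f/11 → f/16 → f/22 → f/32 — 5 stops stopped down (darker).
Net so far: 4 stops darker. Shutter speed: 1/125 → 1/60 → 1/30 → 1/15 → 1/8.

1/8s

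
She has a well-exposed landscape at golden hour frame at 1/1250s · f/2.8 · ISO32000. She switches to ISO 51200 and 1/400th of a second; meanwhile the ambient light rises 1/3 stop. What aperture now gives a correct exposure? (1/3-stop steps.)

f/7.1

Scene light: 1/3 stop brighter.
ISO: 32000 → 40000 → 51200 — 2/3 stop raised (brighter).
Shutter speed: 1/1250 → 1/1000 → 1/800 → 1/640 → 1/500 → 1/400 — 1 2/3 stops slower (brighter).
Net so far: 2 2/3 stops brighter. Aperture: f/2.8 → f/3.2 → f/3.5 → f/4 → f/4.5 → f/5 → f/5.6 → f/6.3 → f/7.1.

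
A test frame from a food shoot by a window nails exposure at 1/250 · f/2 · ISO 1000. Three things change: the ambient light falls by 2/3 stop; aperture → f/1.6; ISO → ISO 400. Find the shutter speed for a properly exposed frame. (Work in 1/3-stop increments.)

Scene light: 2/3 stop darker.
Aperture: f/2 → f/1.8 → f/1.6 — 2/3 stop opened up (brighter).
ISO: 1000 → 800 → 640 → 500 → 400 — 1 1/3 stops lower (darker).
Net so far: 1 1/3 stops darker. Shutter speed: 1/250 → 1/200 → 1/160 → 1/125 → 1/100.

1/100s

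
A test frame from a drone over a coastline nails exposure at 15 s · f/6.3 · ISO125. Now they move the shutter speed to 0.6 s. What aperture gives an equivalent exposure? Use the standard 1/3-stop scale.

Shutter speed: 15 → 13 → 10 → 8 → 6 → 5 → 4 → 3.2 → 2.5 → 2 → 1.6 → 1.3 → 1 → 0.8 → 0.6 — 4 2/3 stops faster (darker).
Need 4 2/3 stops brighter from the aperture: f/6.3 → f/5.6 → f/5 → f/4.5 → f/4 → f/3.5 → f/3.2 → f/2.8 → f/2.5 → f/2.2 → f/2 → f/1.8 → f/1.6 → f/1.4 → f/1.2.

f/1.2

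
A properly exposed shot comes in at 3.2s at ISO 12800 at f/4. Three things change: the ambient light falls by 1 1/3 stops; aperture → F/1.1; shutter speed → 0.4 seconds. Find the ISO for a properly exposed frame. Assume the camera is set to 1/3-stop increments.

Scene light: 1 1/3 stops darker.
Aperture: f/4 → f/3.5 → f/3.2 → f/2.8 → f/2.5 → f/2.2 → f/2 → f/1.8 → f/1.6 → f/1.4 → f/1.2 → f/1.1 — 3 2/3 stops opened up (brighter).
Shutter speed: 3.2 → 2.5 → 2 → 1.6 → 1.3 → 1 → 0.8 → 0.6 → 0.5 → 0.4 — 3 stops faster (darker).
Net so far: 2/3 stop darker. ISO: 12800 → 16000 → 20000.

ISO 20000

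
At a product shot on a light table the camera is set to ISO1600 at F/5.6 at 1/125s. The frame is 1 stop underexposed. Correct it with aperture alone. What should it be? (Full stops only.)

Underexposed by 1 stop → need 1 stop brighter.
Aperture: f/5.6 → f/4.

f/4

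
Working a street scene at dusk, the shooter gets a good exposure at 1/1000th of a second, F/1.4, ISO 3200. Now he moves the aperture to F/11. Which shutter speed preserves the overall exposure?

1/15s

Aperture: f/1.4 → f/2 → f/2.8 → f/4 → f/5.6 → f/8 → f/11 — 6 stops narrower (darker).
Need 6 stops brighter from the shutter speed: 1/1000 → 1/500 → 1/250 → 1/125 → 1/60 → 1/30 → 1/15.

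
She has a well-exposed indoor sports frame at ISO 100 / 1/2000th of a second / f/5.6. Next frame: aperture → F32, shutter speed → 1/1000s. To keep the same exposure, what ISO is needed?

ISO 1600

Aperture: f/5.6 → f/8 → f/11 → f/16 → f/22 → f/32 — 5 stops smaller aperture (darker).
Shutter speed: 1/2000 → 1/1000 — 1 stop slower (brighter).
Net change so far: 4 stops darker. Offset with the ISO: 100 → 200 → 400 → 800 → 1600.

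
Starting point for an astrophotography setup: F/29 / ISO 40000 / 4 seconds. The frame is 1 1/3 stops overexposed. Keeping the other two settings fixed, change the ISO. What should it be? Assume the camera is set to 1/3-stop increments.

ISO 16000

Overexposed by 1 1/3 stops → need 1 1/3 stops darker.
ISO: 40000 → 32000 → 25600 → 20000 → 16000.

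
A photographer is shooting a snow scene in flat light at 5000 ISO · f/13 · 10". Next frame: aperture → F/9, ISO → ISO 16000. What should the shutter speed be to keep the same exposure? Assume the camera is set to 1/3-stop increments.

1.6 s

Aperture: f/13 → f/11 → f/10 → f/9 — 1 stop opened up (brighter).
ISO: 5000 → 6400 → 8000 → 10000 → 12800 → 16000 — 1 2/3 stops raised (brighter).
Net change so far: 2 2/3 stops brighter. Offset with the shutter speed: 10 → 8 → 6 → 5 → 4 → 3.2 → 2.5 → 2 → 1.6.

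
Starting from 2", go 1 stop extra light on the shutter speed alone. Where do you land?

4 s

Shutter speed: 2 → 4 — 1 stop longer (brighter).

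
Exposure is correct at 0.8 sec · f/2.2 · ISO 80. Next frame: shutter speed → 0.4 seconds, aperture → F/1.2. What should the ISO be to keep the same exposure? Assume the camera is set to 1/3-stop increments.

ISO 50

Shutter speed: 0.8 → 0.6 → 0.5 → 0.4 — 1 stop shorter (darker).
Aperture: f/2.2 → f/2 → f/1.8 → f/1.6 → f/1.4 → f/1.2 — 1 2/3 stops larger aperture (brighter).
Net change so far: 2/3 stop brighter. Offset with the ISO: 80 → 64 → 50.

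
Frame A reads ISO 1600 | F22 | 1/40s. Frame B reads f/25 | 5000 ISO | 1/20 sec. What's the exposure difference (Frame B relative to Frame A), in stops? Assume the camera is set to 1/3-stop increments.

Aperture: f/22 → f/25 — 1/3 stop narrower (darker).
Shutter speed: 1/40 → 1/30 → 1/25 → 1/20 — 1 stop longer (brighter).
ISO: 1600 → 2000 → 2500 → 3200 → 4000 → 5000 — 1 2/3 stops higher (brighter).
Net: −1/3 +1 +1 2/3 = +2 1/3 stops.

2 1/3 stops brighter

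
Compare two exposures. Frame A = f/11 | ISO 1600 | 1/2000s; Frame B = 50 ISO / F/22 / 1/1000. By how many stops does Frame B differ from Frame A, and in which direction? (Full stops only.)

6 stops darker

Aperture: f/11 → f/16 → f/22 — 2 stops narrower (darker).
Shutter speed: 1/2000 → 1/1000 — 1 stop longer (brighter).
ISO: 1600 → 800 → 400 → 200 → 100 → 50 — 5 stops dropped (darker).
Net: −2 +1 −5 = −6 stops.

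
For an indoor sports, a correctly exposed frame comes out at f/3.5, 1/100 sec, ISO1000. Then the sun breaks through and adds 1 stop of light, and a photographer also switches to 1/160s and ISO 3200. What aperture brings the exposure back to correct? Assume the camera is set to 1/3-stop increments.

Scene light: 1 stop brighter.
Shutter speed: 1/100 → 1/125 → 1/160 — 2/3 stop shorter (darker).
ISO: 1000 → 1250 → 1600 → 2000 → 2500 → 3200 — 1 2/3 stops raised (brighter).
Net so far: 2 stops brighter. Aperture: f/3.5 → f/4 → f/4.5 → f/5 → f/5.6 → f/6.3 → f/7.1.

f/7.1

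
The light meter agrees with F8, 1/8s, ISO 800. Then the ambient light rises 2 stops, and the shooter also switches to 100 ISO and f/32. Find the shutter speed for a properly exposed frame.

Scene light: 2 stops brighter.
ISO: 800 → 400 → 200 → 100 — 3 stops lower (darker).
Aperture: f/8 → f/11 → f/16 → f/22 → f/32 — 4 stops narrower (darker).
Net so far: 5 stops darker. Shutter speed: 1/8 → 1/4 → 1/2 → 1 → 2 → 4.

4 s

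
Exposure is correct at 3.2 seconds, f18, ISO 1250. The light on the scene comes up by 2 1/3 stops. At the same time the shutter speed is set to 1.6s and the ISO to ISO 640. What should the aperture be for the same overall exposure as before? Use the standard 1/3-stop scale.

Scene light: 2 1/3 stops brighter.
Shutter speed: 3.2 → 2.5 → 2 → 1.6 — 1 stop faster (darker).
ISO: 1250 → 1000 → 800 → 640 — 1 stop lower (darker).
Net so far: 1/3 stop brighter. Aperture: f/18 → f/20.

f/20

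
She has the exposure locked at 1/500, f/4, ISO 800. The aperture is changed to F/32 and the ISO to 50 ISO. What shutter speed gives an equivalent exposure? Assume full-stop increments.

Aperture: f/4 → f/5.6 → f/8 → f/11 → f/16 → f/22 → f/32 — 6 stops stopped down (darker).
ISO: 800 → 400 → 200 → 100 → 50 — 4 stops lower (darker).
Net change so far: 10 stops darker. Offset with the shutter speed: 1/500 → 1/250 → 1/125 → 1/60 → 1/30 → 1/15 → 1/8 → 1/4 → 1/2 → 1 → 2.

2 s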